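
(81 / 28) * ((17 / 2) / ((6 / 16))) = 459 / 7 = 65.57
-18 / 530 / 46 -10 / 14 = -61013 / 85330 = -0.72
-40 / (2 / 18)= -360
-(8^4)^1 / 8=-512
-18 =-18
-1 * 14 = -14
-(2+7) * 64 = -576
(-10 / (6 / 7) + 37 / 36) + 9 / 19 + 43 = 22459 / 684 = 32.83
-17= -17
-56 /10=-28 /5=-5.60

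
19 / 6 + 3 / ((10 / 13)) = 106 / 15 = 7.07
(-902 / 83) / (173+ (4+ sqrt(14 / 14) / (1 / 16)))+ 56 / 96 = 101309 / 192228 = 0.53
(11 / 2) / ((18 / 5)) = 55 / 36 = 1.53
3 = 3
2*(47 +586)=1266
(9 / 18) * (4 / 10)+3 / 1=16 / 5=3.20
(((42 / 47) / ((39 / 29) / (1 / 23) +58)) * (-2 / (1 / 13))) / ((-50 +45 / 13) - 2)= 411684 / 76485403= 0.01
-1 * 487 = -487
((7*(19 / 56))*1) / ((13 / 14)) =133 / 52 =2.56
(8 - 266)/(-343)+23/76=27497/26068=1.05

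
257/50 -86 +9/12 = -8011/100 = -80.11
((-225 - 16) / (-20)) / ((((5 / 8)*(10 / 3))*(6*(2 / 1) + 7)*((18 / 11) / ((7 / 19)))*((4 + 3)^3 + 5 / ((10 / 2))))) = 18557 / 93138000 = 0.00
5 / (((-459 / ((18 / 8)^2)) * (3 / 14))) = -0.26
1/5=0.20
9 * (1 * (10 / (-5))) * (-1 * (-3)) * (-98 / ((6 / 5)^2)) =3675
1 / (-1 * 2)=-1 / 2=-0.50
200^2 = 40000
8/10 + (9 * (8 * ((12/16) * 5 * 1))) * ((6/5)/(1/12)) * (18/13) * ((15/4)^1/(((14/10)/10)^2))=3280502548/3185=1029985.10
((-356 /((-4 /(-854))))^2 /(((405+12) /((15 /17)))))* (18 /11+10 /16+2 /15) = 4565204736449 /155958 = 29272013.85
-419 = -419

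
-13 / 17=-0.76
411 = 411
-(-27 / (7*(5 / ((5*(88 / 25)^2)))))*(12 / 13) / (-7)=-2509056 / 398125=-6.30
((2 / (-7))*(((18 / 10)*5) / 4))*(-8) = 36 / 7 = 5.14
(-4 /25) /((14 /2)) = -0.02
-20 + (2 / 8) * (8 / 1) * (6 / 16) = -77 / 4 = -19.25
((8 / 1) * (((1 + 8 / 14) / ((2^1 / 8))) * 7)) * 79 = 27808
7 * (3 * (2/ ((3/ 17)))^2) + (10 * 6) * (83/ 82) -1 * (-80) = 349082/ 123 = 2838.07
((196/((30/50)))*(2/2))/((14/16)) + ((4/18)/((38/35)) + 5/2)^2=44522185/116964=380.65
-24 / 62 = -12 / 31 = -0.39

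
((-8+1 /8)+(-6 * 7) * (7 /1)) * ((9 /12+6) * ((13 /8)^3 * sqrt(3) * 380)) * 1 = -13609261575 * sqrt(3) /4096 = -5754866.33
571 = 571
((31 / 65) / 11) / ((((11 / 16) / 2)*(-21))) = -992 / 165165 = -0.01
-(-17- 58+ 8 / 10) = 371 / 5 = 74.20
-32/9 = -3.56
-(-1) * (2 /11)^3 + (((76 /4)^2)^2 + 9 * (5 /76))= 13182811579 /101156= 130321.60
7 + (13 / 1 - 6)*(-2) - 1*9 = -16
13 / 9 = 1.44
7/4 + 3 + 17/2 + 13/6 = 185/12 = 15.42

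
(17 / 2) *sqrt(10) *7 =119 *sqrt(10) / 2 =188.16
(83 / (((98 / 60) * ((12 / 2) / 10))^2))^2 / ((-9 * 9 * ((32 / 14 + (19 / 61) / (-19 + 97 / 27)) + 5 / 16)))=-218519080000000 / 6109492452021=-35.77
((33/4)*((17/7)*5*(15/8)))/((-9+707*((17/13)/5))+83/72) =1.06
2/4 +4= 9/2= 4.50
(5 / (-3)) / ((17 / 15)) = -25 / 17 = -1.47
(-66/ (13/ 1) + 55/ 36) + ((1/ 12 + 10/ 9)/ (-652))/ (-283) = -306480517/ 86353488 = -3.55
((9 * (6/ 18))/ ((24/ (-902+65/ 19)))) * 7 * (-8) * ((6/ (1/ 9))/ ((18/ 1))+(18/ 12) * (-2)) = 0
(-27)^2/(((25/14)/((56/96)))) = 238.14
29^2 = 841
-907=-907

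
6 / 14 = 3 / 7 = 0.43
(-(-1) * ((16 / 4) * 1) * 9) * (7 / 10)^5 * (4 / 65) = 151263 / 406250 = 0.37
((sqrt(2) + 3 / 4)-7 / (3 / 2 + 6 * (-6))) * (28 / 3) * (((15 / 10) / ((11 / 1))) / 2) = 1.51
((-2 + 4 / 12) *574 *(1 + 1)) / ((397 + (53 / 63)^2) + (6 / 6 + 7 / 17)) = -12909834 / 2692979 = -4.79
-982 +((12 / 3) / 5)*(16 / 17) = -83406 / 85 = -981.25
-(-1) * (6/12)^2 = 1/4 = 0.25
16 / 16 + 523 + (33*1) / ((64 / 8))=4225 / 8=528.12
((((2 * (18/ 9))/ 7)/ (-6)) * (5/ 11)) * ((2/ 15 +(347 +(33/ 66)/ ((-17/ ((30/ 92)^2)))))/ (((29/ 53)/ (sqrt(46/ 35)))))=-19854278749 * sqrt(1610)/ 25302524940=-31.48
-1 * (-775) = 775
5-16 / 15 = 59 / 15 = 3.93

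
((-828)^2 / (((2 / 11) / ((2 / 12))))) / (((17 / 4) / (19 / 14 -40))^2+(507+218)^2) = 735743839248 / 615361816661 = 1.20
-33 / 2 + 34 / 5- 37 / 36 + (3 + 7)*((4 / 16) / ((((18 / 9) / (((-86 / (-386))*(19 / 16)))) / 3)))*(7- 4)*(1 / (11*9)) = -65408383 / 6114240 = -10.70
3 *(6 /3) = 6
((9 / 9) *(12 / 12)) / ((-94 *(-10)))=1 / 940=0.00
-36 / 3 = -12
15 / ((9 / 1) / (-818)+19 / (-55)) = -42.08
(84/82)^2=1764/1681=1.05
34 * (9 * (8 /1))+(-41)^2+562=4691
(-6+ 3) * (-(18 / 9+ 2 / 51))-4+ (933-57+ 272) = 1150.12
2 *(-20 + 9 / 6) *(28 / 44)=-23.55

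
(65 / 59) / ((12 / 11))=715 / 708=1.01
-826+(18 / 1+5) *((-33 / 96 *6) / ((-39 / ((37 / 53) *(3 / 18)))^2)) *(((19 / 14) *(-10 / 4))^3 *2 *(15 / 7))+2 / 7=-825.64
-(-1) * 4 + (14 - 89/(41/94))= -186.05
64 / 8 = 8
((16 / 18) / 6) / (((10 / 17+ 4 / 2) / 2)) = 34 / 297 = 0.11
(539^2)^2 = 84402451441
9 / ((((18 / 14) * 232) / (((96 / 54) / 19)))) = 14 / 4959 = 0.00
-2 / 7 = -0.29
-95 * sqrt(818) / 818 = -3.32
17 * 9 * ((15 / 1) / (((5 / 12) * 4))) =1377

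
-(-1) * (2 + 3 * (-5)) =-13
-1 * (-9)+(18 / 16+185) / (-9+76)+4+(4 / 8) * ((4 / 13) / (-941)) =103453409 / 6556888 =15.78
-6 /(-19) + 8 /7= 194 /133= 1.46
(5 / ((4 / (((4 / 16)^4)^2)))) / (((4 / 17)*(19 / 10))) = 425 / 9961472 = 0.00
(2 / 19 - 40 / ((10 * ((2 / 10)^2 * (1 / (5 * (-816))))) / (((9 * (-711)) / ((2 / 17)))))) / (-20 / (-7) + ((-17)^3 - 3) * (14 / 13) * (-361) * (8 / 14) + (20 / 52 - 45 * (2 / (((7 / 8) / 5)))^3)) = -1880105726763082 / 86833902581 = -21651.75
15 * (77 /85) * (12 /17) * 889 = 2464308 /289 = 8527.02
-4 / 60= -1 / 15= -0.07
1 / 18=0.06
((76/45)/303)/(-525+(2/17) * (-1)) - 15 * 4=-7303179992/121719645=-60.00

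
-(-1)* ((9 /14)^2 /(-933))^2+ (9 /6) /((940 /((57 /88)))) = 39718375551 /38419654898240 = 0.00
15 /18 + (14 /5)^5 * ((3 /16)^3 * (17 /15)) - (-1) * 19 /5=35514413 /6000000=5.92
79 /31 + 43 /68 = 6705 /2108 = 3.18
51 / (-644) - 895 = -576431 / 644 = -895.08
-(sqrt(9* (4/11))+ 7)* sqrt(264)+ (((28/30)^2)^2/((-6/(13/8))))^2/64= -14* sqrt(66) - 12* sqrt(6)+ 974251369/1476225000000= -143.13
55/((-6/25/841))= -1156375/6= -192729.17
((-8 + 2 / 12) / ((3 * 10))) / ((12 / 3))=-47 / 720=-0.07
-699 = -699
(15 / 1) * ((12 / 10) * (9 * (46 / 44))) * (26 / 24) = 8073 / 44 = 183.48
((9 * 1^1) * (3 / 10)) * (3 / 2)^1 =81 / 20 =4.05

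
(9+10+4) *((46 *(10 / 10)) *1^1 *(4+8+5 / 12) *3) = 78821 / 2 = 39410.50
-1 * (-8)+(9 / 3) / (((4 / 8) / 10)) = 68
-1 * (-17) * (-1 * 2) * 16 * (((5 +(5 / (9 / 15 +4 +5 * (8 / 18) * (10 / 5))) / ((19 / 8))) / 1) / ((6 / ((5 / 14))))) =-27516200 / 162393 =-169.44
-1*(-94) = 94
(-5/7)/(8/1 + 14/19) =-95/1162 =-0.08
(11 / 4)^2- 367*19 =-111447 / 16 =-6965.44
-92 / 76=-23 / 19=-1.21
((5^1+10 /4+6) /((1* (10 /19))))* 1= 513 /20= 25.65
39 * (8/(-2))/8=-39/2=-19.50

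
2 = 2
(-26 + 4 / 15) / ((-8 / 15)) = 193 / 4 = 48.25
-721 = -721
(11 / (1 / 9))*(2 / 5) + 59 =493 / 5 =98.60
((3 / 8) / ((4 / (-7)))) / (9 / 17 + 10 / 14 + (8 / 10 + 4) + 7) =-4165 / 82784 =-0.05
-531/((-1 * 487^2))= 531/237169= 0.00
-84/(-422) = 42/211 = 0.20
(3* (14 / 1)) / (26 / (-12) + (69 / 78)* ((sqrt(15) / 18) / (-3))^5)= -53372729444859482112 / 2753355090407764603 + 10678137724800* sqrt(15) / 2753355090407764603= -19.38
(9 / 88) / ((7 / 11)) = 9 / 56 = 0.16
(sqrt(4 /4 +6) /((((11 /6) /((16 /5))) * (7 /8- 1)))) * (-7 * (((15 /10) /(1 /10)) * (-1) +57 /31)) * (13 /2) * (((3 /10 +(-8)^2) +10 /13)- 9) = -1240457.86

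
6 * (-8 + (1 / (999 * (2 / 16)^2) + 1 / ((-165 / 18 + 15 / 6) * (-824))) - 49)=-937362923 / 2743920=-341.61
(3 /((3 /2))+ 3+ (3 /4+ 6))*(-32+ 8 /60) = -11233 /30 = -374.43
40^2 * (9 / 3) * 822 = 3945600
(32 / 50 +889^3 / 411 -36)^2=308512394481665851801 / 105575625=2922193399107.66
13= 13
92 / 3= 30.67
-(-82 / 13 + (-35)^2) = -15843 / 13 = -1218.69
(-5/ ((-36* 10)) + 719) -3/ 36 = 51763/ 72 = 718.93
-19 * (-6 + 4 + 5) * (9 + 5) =-798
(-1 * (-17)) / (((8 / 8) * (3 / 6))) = 34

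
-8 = -8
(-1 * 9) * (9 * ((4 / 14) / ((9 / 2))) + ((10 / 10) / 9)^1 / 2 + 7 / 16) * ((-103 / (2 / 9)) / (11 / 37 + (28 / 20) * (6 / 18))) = 552042405 / 94976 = 5812.44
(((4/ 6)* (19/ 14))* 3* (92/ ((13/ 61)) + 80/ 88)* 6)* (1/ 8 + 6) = 12341469/ 286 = 43151.99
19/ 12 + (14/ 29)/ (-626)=172379/ 108924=1.58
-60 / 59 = -1.02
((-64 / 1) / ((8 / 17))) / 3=-136 / 3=-45.33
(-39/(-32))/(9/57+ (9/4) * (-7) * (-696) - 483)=247/2123776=0.00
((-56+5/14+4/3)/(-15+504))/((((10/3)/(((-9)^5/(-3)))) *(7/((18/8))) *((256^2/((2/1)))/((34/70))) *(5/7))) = -0.00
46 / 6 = 23 / 3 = 7.67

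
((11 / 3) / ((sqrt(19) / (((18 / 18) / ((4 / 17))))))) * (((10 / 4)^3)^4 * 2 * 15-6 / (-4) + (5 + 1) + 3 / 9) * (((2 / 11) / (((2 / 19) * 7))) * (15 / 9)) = 2629047.58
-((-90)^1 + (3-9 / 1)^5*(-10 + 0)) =-77670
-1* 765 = -765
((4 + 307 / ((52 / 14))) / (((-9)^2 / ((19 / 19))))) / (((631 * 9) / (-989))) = -742739 / 3986658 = -0.19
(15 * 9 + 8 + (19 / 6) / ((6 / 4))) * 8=10448 / 9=1160.89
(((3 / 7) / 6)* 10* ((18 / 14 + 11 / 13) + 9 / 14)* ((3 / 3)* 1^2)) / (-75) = -0.03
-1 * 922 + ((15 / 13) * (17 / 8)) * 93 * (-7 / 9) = -1099.36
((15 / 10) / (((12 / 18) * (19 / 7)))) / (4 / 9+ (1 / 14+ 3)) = 3969 / 16834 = 0.24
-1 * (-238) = 238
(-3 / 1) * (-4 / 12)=1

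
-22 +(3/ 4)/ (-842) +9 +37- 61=-37.00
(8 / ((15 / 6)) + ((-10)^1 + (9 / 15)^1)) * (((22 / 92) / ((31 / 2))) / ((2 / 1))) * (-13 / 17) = 143 / 3910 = 0.04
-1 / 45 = -0.02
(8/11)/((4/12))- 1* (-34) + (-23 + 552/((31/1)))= 10567/341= 30.99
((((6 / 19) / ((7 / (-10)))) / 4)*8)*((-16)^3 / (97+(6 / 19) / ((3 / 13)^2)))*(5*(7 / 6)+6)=17448960 / 41069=424.87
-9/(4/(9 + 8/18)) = -21.25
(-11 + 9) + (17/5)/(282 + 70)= -1.99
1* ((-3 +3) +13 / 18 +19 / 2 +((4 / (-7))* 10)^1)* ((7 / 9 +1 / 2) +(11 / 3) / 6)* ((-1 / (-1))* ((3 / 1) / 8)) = 1207 / 378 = 3.19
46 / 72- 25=-877 / 36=-24.36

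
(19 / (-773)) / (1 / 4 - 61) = 76 / 187839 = 0.00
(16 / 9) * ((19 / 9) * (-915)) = -92720 / 27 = -3434.07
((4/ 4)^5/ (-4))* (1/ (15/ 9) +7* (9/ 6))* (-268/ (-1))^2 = -199311.60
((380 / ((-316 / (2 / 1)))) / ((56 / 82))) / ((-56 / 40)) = 19475 / 7742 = 2.52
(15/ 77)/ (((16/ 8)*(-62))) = -15/ 9548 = -0.00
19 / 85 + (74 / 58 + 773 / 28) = 2008933 / 69020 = 29.11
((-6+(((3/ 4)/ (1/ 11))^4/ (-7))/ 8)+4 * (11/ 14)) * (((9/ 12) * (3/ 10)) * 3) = -33125787/ 573440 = -57.77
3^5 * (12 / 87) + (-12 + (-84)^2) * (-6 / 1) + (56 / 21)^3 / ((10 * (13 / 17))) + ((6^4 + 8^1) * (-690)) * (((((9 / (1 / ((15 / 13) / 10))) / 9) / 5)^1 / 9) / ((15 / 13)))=-2250957068 / 50895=-44227.47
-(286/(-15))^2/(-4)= 20449/225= 90.88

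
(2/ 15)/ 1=2/ 15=0.13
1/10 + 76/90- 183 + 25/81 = -29443/162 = -181.75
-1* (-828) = 828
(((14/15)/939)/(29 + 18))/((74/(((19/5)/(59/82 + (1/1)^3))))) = 10906/17268139575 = 0.00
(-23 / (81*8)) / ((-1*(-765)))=-23 / 495720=-0.00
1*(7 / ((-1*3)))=-7 / 3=-2.33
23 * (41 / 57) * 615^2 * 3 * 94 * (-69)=-2313336811050 / 19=-121754569002.63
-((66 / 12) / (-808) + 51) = -82405 / 1616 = -50.99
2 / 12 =1 / 6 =0.17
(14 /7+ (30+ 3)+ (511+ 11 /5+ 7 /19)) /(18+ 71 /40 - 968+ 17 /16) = -833824 /1439687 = -0.58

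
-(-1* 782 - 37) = 819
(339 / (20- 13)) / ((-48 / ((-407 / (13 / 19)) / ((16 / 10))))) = 4369145 / 11648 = 375.10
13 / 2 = 6.50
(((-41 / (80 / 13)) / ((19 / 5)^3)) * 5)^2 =4438890625 / 12043745536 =0.37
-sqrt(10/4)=-sqrt(10)/2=-1.58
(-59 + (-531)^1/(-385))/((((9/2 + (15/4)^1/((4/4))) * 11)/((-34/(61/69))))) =69391552/2841685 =24.42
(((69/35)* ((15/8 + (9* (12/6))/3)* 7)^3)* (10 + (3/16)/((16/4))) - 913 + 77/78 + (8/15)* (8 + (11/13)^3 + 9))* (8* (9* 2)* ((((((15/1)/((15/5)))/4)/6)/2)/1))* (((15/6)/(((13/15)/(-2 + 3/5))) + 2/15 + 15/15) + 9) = 8514126913398909527/28076605440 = 303246307.02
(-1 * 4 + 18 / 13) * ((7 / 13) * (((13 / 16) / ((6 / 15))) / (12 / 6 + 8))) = -119 / 416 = -0.29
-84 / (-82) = 42 / 41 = 1.02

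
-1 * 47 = -47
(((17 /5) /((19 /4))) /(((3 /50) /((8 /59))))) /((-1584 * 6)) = -170 /998811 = -0.00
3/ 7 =0.43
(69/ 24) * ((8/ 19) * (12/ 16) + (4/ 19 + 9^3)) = 318803/ 152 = 2097.39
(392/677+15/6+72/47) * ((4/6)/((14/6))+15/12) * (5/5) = 12617533/1781864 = 7.08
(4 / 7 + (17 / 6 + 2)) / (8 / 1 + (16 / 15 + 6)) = 1135 / 3164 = 0.36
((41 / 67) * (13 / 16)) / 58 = 533 / 62176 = 0.01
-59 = -59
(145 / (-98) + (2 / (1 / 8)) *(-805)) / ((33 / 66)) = -1262385 / 49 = -25762.96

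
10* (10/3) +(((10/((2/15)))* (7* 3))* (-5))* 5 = -118025/3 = -39341.67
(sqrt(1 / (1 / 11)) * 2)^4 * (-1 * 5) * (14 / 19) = -135520 / 19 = -7132.63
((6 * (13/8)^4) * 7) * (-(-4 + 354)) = -104961675/1024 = -102501.64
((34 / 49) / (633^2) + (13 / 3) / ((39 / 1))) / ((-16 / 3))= -2181563 / 104713392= -0.02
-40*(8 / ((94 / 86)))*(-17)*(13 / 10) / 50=129.40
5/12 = 0.42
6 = 6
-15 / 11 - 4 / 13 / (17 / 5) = -3535 / 2431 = -1.45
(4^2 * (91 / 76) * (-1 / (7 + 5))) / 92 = -91 / 5244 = -0.02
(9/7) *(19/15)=57/35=1.63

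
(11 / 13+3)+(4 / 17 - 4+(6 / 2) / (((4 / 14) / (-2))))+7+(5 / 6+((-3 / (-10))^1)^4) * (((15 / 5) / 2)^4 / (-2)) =-1134944981 / 70720000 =-16.05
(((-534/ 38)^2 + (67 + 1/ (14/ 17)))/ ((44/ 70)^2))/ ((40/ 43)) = 2020915505/ 2795584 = 722.90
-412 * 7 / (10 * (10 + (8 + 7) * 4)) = -103 / 25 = -4.12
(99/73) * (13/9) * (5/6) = 715/438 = 1.63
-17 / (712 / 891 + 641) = -15147 / 571843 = -0.03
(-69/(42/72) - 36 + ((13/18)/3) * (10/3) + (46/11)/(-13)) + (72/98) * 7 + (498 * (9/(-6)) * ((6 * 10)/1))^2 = 162878127770731/81081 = 2008832251.34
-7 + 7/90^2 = -56693/8100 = -7.00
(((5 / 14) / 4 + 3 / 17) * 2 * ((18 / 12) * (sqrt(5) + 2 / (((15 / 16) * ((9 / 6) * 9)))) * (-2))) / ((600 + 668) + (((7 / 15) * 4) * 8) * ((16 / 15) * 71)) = -7425 * sqrt(5) / 11170768- 220 / 2094519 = -0.00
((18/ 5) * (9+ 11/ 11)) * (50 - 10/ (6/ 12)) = 1080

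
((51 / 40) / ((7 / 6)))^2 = 23409 / 19600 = 1.19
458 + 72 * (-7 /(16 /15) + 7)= 489.50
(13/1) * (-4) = -52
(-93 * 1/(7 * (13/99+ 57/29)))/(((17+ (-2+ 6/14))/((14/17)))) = -0.34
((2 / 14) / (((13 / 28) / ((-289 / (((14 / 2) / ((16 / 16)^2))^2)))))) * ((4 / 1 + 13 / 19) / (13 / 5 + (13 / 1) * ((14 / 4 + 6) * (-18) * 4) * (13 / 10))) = 102884 / 139874371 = 0.00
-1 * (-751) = 751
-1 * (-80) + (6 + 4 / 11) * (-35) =-1570 / 11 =-142.73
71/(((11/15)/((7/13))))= 7455/143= 52.13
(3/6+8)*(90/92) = 765/92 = 8.32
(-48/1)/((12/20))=-80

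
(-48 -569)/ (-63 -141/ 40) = 24680/ 2661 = 9.27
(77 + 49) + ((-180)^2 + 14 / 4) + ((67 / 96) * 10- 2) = 1561655 / 48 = 32534.48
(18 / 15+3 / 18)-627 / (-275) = 547 / 150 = 3.65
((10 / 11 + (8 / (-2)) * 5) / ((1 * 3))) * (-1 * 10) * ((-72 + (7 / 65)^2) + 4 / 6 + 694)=220988516 / 5577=39624.98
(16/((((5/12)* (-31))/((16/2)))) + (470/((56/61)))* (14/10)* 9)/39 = 1331107/8060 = 165.15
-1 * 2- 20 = -22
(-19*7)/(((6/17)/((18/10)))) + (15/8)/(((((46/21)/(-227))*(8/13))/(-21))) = 87619749/14720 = 5952.43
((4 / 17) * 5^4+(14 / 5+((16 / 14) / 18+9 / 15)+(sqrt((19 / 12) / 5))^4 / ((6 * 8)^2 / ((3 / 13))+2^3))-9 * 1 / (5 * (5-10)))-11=199592159429 / 1426857600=139.88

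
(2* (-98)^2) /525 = 2744 /75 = 36.59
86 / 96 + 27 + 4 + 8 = 1915 / 48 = 39.90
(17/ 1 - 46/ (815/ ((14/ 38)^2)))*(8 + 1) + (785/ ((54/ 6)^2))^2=476512268024/ 1930344615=246.85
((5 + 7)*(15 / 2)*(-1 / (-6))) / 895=3 / 179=0.02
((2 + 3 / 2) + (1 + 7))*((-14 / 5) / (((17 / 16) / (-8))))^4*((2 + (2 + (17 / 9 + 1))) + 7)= 31553073.01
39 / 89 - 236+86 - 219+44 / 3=-94490 / 267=-353.90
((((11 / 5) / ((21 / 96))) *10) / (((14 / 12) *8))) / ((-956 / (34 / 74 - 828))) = 4041708 / 433307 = 9.33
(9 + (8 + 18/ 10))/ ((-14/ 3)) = -141/ 35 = -4.03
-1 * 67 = -67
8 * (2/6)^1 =8/3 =2.67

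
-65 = -65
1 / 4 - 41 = -163 / 4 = -40.75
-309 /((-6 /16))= 824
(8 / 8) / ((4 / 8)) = 2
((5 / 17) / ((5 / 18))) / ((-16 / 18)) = -81 / 68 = -1.19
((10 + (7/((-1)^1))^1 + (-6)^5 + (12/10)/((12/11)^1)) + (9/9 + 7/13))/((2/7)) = -7071029/260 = -27196.27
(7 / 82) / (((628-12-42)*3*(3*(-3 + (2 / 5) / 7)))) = -35 / 6233148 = -0.00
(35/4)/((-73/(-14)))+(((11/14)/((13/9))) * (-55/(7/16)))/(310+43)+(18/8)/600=19541718559/13131882400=1.49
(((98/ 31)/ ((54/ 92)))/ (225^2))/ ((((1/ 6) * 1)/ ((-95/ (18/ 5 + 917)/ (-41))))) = 0.00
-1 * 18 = -18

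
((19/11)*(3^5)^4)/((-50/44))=-132497807238/25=-5299912289.52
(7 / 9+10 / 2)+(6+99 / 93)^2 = 481621 / 8649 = 55.69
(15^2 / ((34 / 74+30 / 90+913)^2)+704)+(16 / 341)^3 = 2373515488718178005 / 3371469079527461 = 704.00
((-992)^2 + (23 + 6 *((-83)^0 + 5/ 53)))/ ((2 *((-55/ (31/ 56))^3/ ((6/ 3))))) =-1553807965569/ 1548559936000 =-1.00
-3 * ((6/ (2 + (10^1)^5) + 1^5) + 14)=-750018/ 16667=-45.00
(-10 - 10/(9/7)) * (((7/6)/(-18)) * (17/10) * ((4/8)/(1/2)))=476/243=1.96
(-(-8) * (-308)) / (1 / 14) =-34496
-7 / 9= -0.78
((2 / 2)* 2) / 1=2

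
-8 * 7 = -56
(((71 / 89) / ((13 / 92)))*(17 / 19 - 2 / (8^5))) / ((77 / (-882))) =-2604793401 / 45021184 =-57.86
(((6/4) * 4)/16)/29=3/232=0.01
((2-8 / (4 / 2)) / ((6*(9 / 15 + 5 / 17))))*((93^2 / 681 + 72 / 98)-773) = 179533600 / 634011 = 283.17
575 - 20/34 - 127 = 7606/17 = 447.41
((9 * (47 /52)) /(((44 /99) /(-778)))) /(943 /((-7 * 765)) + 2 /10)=-595728.87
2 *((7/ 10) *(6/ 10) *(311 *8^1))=52248/ 25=2089.92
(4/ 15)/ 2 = 2/ 15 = 0.13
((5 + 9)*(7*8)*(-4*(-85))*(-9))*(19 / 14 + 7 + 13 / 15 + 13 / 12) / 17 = -1454544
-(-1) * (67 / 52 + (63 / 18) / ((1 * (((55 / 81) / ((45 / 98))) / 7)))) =17.86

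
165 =165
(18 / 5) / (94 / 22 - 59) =-99 / 1505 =-0.07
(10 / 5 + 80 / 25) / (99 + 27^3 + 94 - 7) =0.00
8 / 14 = 4 / 7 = 0.57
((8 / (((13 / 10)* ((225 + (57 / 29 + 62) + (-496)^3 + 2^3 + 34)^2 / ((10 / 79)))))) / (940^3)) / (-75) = -841 / 1001403211063585456330190727000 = -0.00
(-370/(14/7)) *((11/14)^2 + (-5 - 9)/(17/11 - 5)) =-3217335/3724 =-863.95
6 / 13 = 0.46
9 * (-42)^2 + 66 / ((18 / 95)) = 48673 / 3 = 16224.33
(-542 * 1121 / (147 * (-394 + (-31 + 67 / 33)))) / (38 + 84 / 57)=63492319 / 256478250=0.25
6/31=0.19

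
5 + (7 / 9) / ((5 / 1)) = 232 / 45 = 5.16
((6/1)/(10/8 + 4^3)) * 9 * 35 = 840/29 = 28.97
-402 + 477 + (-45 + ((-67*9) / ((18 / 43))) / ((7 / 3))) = -8223 / 14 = -587.36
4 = 4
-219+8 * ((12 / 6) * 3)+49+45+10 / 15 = -229 / 3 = -76.33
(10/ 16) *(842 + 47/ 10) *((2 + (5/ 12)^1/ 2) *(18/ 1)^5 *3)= 26498297799/ 4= 6624574449.75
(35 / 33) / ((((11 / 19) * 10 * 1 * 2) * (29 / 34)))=2261 / 21054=0.11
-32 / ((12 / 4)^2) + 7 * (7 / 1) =409 / 9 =45.44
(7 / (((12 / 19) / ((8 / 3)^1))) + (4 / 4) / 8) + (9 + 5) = 3145 / 72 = 43.68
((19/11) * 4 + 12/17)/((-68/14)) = -4984/3179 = -1.57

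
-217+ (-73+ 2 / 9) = -2608 / 9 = -289.78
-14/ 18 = -7/ 9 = -0.78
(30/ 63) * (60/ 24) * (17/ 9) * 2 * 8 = 6800/ 189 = 35.98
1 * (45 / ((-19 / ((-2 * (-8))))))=-720 / 19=-37.89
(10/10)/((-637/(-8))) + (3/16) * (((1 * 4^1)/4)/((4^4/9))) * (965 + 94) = 18246509/2609152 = 6.99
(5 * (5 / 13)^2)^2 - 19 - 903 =-26317617 / 28561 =-921.45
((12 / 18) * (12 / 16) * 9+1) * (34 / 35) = 187 / 35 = 5.34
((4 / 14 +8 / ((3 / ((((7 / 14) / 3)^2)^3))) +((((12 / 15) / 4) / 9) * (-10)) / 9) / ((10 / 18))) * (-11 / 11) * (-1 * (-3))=-6395 / 4536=-1.41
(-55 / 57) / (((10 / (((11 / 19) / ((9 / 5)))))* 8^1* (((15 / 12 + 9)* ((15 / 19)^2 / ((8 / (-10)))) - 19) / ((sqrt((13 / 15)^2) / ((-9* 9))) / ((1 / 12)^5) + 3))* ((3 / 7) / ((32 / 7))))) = -51485984 / 12625389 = -4.08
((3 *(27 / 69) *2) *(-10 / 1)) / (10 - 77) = 540 / 1541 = 0.35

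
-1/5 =-0.20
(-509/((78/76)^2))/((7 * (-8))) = 183749/21294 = 8.63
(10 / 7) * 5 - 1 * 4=3.14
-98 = -98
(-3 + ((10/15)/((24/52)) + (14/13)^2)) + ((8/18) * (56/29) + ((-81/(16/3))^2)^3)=9081652287784524709/740026220544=12272068.25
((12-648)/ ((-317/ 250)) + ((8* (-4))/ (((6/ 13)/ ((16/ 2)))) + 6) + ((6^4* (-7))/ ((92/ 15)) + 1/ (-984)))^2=13321607611844329009/ 5719023536704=2329350.02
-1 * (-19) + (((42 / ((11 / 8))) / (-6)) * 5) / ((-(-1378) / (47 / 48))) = 1726367 / 90948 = 18.98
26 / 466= 13 / 233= 0.06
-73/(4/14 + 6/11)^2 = -432817/4096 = -105.67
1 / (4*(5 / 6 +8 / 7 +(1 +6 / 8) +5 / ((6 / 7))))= 21 / 803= 0.03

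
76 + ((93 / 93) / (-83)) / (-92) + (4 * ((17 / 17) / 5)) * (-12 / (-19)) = 55498543 / 725420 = 76.51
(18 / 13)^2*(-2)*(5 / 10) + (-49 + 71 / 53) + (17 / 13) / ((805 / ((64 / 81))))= -28954573898 / 584041185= -49.58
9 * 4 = 36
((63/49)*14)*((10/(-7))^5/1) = -1800000/16807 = -107.10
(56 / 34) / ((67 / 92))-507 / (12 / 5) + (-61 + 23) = -1125279 / 4556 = -246.99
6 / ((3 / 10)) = 20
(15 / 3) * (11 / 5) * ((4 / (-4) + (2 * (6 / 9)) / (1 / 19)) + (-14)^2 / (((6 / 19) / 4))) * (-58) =-1599466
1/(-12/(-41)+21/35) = 205/183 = 1.12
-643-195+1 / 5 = -4189 / 5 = -837.80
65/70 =13/14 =0.93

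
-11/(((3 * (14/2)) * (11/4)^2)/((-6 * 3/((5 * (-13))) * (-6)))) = 576/5005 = 0.12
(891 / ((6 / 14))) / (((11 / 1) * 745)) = 189 / 745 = 0.25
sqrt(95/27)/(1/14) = 14*sqrt(285)/9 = 26.26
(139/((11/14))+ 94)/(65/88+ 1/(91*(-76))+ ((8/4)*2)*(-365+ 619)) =8243872/30939759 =0.27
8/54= 4/27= 0.15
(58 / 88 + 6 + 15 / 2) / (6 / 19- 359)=-11837 / 299860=-0.04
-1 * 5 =-5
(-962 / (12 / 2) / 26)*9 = -111 / 2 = -55.50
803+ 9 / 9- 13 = 791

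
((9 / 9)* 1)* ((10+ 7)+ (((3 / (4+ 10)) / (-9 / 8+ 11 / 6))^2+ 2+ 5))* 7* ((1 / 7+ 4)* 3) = 29680920 / 14161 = 2095.96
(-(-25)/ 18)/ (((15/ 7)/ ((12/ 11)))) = 70/ 99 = 0.71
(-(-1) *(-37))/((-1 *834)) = 0.04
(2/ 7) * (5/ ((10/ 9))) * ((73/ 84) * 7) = 219/ 28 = 7.82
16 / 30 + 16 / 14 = 176 / 105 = 1.68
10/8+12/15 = 41/20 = 2.05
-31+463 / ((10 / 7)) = 2931 / 10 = 293.10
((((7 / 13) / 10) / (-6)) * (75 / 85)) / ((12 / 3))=-7 / 3536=-0.00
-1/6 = -0.17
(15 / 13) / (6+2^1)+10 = 1055 / 104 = 10.14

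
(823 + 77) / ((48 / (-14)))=-525 / 2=-262.50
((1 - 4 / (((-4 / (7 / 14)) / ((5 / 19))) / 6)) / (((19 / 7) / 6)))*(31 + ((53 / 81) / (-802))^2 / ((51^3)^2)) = 16113859208316498907411 / 131406505245374900571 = 122.63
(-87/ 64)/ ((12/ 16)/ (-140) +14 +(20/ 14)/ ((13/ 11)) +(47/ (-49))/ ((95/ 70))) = -250705/ 2673572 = -0.09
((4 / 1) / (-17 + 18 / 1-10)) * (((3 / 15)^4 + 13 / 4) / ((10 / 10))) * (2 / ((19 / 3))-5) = 723481 / 106875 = 6.77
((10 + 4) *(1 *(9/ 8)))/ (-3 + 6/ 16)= -6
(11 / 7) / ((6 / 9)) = 33 / 14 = 2.36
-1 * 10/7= -1.43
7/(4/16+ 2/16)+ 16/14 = 416/21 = 19.81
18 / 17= 1.06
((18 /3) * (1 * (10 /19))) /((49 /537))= 32220 /931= 34.61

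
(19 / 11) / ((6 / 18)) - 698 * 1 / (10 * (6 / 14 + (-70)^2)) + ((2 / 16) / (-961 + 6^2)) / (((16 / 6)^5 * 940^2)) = 417781206118996436081 / 80846672596828160000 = 5.17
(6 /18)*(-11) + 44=121 /3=40.33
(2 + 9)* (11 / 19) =6.37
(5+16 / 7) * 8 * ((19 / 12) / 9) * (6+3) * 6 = 3876 / 7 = 553.71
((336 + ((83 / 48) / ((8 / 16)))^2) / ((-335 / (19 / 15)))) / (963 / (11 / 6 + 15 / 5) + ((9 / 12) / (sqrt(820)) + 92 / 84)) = -773380135298225 / 117762332284212813 + 6277078507 * sqrt(205) / 104677628697078056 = -0.01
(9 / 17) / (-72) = -1 / 136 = -0.01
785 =785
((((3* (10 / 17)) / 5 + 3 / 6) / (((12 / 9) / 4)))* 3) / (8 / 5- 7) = -145 / 102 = -1.42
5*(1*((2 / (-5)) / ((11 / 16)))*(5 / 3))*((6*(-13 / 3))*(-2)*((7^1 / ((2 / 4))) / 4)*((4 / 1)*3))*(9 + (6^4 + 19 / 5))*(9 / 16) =-85752576 / 11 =-7795688.73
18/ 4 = 9/ 2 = 4.50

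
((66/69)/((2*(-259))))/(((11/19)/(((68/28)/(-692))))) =323/28855708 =0.00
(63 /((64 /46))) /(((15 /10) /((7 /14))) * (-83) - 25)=-1449 /8768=-0.17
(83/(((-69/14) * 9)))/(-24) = 581/7452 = 0.08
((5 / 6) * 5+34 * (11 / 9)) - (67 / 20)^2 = 124199 / 3600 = 34.50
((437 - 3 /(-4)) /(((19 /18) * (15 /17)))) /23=89301 /4370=20.44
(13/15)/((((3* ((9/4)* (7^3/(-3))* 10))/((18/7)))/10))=-104/36015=-0.00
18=18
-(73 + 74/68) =-2519/34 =-74.09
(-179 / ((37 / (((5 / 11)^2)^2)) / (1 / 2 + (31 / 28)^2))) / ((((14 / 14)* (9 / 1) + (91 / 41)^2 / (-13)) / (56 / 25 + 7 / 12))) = -308421475 / 2642413312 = -0.12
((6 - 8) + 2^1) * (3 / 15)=0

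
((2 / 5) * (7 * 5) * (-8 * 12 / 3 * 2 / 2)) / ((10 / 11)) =-2464 / 5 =-492.80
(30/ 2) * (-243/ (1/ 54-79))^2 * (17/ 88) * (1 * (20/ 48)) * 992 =90742487868/ 8003699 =11337.57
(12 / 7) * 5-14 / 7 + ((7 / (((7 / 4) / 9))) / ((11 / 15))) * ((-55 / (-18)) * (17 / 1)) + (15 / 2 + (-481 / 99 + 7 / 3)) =3550303 / 1386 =2561.55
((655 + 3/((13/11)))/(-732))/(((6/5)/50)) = -267125/7137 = -37.43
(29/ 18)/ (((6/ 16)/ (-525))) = -2255.56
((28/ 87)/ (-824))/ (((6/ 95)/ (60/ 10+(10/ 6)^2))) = -52535/ 967788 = -0.05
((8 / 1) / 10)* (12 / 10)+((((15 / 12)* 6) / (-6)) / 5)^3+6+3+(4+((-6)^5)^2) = 96745903911 / 1600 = 60466189.94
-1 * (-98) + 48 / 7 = 734 / 7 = 104.86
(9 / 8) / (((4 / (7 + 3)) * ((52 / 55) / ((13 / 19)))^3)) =7486875 / 7023616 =1.07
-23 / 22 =-1.05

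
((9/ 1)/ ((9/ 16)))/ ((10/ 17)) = 136/ 5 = 27.20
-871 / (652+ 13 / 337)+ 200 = 43653873 / 219737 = 198.66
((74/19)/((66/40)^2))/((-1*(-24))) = 3700/62073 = 0.06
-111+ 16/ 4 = -107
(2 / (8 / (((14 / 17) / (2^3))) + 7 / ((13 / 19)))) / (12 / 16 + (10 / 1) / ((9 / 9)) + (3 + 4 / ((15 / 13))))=10920 / 8267099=0.00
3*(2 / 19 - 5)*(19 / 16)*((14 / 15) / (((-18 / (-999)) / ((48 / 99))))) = -24087 / 55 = -437.95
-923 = -923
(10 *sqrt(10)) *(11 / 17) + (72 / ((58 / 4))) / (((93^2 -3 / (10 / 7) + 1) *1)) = 1440 / 2507891 + 110 *sqrt(10) / 17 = 20.46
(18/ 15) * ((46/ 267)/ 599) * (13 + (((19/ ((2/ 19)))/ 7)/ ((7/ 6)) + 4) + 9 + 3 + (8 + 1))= 54188/ 2612239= 0.02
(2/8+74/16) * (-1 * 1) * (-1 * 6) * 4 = 117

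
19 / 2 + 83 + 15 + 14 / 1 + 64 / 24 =745 / 6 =124.17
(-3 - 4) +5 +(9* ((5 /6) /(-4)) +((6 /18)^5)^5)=-26265946892725 /6778308875544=-3.87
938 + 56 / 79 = 74158 / 79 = 938.71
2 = 2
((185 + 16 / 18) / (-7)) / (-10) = 239 / 90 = 2.66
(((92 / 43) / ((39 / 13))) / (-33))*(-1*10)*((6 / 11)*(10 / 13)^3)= 1840000 / 34292973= 0.05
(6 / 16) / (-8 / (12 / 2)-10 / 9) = -27 / 176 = -0.15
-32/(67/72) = -2304/67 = -34.39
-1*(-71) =71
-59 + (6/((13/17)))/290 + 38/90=-993313/16965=-58.55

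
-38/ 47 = -0.81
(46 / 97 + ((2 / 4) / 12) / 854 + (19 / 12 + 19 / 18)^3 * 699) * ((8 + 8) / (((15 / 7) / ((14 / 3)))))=57921582795559 / 129404790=447599.99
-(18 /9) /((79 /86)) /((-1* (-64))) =-43 /1264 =-0.03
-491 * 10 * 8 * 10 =-392800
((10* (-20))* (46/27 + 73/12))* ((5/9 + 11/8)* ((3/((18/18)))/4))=-2922475/1296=-2255.00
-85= -85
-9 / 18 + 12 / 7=17 / 14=1.21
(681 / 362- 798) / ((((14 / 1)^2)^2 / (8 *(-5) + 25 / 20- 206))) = 5.07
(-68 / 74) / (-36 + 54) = -17 / 333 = -0.05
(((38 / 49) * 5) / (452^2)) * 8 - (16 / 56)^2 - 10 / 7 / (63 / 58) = -7864849 / 5631129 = -1.40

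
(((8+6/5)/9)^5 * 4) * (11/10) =4.91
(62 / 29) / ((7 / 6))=372 / 203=1.83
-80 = -80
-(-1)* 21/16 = 21/16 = 1.31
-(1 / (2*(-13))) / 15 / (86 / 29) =29 / 33540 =0.00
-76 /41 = -1.85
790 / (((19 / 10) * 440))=395 / 418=0.94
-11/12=-0.92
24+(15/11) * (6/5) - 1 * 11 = 161/11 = 14.64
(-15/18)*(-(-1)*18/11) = -15/11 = -1.36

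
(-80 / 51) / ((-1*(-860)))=-4 / 2193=-0.00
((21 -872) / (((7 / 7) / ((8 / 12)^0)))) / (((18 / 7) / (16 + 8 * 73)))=-595700 / 3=-198566.67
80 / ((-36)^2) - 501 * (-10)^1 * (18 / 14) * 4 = 14609195 / 567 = 25765.78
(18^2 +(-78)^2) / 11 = 6408 / 11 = 582.55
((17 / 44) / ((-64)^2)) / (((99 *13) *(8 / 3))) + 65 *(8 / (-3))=-35737217701 / 206176256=-173.33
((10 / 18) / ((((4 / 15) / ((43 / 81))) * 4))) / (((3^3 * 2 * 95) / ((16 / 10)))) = 43 / 498636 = 0.00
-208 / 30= -104 / 15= -6.93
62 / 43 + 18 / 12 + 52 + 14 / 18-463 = -315235 / 774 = -407.28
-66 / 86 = -33 / 43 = -0.77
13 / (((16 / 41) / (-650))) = -173225 / 8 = -21653.12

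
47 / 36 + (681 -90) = 21323 / 36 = 592.31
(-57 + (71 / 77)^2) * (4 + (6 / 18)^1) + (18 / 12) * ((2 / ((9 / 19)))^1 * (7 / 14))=-2847687 / 11858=-240.15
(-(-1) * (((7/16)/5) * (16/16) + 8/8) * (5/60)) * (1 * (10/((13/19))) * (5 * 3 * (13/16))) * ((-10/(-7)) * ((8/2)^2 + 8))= 123975/224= 553.46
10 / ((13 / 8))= 80 / 13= 6.15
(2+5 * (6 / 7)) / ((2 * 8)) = 11 / 28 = 0.39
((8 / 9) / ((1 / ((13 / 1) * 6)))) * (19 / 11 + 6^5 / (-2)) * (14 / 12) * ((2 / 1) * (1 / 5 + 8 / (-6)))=1058123248 / 1485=712540.91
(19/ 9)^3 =9.41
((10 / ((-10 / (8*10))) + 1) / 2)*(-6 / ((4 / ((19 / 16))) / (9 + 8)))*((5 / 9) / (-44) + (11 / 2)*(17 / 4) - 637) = -12401287517 / 16896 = -733977.72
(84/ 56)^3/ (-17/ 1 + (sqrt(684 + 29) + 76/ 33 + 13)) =6237/ 773321 + 29403 *sqrt(713)/ 6186568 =0.13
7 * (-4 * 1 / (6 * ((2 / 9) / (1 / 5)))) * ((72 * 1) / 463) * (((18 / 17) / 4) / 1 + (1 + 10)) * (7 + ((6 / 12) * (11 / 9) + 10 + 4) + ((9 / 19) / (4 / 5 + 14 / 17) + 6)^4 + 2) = -67187761690427356587 / 5740975003640620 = -11703.20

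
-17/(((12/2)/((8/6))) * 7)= -34/63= -0.54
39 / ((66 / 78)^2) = 6591 / 121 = 54.47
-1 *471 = -471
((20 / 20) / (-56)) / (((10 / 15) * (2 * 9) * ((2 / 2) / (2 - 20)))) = 0.03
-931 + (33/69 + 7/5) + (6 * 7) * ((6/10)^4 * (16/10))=-66154657/71875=-920.41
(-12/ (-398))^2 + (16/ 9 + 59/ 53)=54626951/ 18889677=2.89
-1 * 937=-937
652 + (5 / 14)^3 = 1789213 / 2744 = 652.05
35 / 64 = 0.55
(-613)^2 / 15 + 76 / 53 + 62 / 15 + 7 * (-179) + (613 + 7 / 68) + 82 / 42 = 9240596083 / 378420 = 24418.89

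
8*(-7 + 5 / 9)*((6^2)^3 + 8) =-21652096 / 9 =-2405788.44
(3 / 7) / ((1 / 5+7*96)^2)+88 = 88.00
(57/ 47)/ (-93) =-0.01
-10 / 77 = -0.13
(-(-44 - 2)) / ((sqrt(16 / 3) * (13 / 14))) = 161 * sqrt(3) / 13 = 21.45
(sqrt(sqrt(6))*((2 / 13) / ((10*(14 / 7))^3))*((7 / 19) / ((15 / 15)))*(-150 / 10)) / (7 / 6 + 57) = -0.00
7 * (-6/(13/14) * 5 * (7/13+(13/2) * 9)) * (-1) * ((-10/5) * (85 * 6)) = -2301579000/169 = -13618810.65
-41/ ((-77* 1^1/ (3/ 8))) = 123/ 616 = 0.20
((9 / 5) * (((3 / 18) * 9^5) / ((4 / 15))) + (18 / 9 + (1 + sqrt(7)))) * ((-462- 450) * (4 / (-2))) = 1824 * sqrt(7) + 121174020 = 121178845.85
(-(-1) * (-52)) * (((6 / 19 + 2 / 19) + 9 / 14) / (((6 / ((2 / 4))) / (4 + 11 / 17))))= -290641 / 13566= -21.42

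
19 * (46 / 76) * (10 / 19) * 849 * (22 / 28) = 1073985 / 266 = 4037.54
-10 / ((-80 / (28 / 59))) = 7 / 118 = 0.06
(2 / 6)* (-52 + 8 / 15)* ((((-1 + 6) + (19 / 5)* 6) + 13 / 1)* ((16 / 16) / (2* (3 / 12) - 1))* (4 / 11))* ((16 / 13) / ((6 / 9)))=3359744 / 3575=939.79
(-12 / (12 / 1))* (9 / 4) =-9 / 4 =-2.25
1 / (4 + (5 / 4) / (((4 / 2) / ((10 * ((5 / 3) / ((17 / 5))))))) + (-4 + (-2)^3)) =-204 / 1007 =-0.20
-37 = -37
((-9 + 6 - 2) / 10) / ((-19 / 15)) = 15 / 38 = 0.39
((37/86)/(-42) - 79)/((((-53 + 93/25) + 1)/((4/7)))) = 7134625/7629447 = 0.94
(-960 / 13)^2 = 921600 / 169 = 5453.25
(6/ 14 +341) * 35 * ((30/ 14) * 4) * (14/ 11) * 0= 0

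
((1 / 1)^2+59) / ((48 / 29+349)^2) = 50460 / 103408561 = 0.00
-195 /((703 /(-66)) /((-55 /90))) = -7865 /703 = -11.19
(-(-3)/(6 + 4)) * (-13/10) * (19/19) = -39/100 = -0.39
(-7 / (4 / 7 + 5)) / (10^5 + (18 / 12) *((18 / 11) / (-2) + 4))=-0.00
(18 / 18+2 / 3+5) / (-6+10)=5 / 3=1.67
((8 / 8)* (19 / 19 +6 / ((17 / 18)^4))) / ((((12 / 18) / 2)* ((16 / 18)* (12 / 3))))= 19261179 / 2672672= 7.21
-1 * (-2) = 2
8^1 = 8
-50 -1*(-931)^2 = -866811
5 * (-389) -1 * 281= -2226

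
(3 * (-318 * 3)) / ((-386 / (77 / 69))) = 36729 / 4439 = 8.27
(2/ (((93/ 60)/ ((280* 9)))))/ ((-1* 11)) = -295.60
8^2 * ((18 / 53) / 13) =1152 / 689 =1.67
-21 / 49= -3 / 7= -0.43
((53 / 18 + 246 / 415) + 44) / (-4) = -355103 / 29880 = -11.88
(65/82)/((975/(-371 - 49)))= -14/41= -0.34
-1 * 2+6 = 4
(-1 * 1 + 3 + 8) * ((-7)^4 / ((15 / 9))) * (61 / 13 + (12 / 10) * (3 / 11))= 51703134 / 715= 72312.08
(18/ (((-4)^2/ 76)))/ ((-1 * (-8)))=171/ 16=10.69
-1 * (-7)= 7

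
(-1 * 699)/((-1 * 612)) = 233/204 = 1.14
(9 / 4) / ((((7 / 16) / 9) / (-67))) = -21708 / 7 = -3101.14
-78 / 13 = -6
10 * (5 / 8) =25 / 4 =6.25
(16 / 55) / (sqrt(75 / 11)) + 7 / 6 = 16 * sqrt(33) / 825 + 7 / 6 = 1.28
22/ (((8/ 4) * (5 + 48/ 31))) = 341/ 203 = 1.68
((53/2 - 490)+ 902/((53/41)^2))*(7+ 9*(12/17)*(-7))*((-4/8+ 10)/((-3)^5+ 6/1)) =5187115843/45269844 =114.58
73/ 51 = 1.43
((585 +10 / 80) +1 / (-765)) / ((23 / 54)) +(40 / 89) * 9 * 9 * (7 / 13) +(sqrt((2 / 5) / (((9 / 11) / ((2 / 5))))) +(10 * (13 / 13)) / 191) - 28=2 * sqrt(11) / 15 +2359613299157 / 1728118340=1365.87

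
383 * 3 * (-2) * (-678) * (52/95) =81018288/95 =852824.08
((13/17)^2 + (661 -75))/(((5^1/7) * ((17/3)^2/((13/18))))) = 18.47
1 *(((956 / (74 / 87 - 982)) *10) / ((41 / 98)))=-1018857 / 43747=-23.29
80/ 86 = 40/ 43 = 0.93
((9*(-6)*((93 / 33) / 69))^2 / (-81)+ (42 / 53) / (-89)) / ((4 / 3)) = -31230789 / 603860906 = -0.05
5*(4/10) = 2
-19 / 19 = -1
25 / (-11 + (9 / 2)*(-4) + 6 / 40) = -500 / 577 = -0.87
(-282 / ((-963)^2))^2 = 8836 / 95557029129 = 0.00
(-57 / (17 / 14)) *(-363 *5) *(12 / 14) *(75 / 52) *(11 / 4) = 256051125 / 884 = 289650.59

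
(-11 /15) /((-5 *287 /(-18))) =-66 /7175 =-0.01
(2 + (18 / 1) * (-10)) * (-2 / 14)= 178 / 7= 25.43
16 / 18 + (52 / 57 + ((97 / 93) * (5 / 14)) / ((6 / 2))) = 47629 / 24738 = 1.93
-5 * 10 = -50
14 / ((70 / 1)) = 1 / 5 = 0.20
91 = 91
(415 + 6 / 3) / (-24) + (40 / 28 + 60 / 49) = -5771 / 392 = -14.72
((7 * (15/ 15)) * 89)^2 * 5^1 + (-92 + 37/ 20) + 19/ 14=1940556.21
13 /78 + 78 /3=157 /6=26.17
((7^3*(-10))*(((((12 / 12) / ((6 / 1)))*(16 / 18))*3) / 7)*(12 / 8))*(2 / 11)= -1960 / 33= -59.39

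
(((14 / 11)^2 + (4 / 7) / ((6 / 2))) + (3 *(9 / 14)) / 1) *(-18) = -57003 / 847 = -67.30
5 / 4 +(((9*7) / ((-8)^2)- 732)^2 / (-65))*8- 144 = -438717389 / 6656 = -65913.07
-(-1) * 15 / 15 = 1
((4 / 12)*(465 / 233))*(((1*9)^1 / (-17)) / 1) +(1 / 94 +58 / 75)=12057697 / 27925050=0.43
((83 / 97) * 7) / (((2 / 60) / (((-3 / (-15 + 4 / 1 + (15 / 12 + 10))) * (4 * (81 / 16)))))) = -4235490 / 97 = -43664.85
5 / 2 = 2.50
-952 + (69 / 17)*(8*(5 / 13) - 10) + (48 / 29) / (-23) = -144484142 / 147407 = -980.17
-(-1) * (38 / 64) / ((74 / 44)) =209 / 592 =0.35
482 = 482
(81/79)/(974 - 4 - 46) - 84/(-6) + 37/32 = 2950471/194656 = 15.16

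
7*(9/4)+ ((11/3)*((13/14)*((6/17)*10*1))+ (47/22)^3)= 47538591/1267112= 37.52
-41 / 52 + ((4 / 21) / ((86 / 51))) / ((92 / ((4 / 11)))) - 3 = -15000373 / 3959956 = -3.79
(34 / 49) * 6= 204 / 49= 4.16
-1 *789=-789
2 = 2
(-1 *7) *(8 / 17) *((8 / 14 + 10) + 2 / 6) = -1832 / 51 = -35.92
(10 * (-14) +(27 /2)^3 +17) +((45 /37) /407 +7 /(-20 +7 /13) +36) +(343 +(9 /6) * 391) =9150802659 /2770856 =3302.52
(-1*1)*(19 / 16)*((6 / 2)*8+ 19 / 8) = -4009 / 128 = -31.32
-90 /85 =-18 /17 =-1.06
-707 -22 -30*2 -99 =-888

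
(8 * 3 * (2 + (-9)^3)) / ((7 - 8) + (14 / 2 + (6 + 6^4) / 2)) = -5816 / 219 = -26.56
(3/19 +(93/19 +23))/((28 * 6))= 533/3192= 0.17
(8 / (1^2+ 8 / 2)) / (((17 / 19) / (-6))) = -10.73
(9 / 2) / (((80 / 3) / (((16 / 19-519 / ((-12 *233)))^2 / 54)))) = 331203601 / 100343444480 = 0.00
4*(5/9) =20/9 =2.22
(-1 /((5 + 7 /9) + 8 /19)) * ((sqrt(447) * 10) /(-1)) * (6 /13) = 513 * sqrt(447) /689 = 15.74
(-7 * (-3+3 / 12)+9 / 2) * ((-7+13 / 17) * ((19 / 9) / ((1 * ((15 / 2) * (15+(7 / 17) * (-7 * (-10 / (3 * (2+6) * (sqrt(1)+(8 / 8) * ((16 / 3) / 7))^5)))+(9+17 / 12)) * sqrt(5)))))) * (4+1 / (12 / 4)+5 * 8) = -352917609188746 * sqrt(5) / 24337058970825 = -32.43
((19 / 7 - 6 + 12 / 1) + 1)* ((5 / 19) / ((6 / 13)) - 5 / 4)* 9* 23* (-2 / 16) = 181815 / 1064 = 170.88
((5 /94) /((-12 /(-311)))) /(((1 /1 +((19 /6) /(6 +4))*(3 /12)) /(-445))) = -6919750 /12173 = -568.45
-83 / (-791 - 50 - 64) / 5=83 / 4525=0.02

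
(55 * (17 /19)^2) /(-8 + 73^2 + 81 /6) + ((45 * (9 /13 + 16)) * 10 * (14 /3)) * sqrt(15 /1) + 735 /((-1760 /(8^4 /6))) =-12077982534 /42366599 + 455700 * sqrt(15) /13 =135477.88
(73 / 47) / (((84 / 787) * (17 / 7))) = 57451 / 9588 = 5.99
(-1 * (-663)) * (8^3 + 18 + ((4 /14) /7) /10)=86091213 /245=351392.71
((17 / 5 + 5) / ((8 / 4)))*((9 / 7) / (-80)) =-27 / 400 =-0.07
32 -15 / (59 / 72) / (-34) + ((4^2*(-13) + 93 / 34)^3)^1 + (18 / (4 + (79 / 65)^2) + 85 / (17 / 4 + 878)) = -1637810245275464224501 / 189374955357304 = -8648504.98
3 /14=0.21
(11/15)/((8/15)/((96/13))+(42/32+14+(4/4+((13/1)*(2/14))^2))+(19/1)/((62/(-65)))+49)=802032/53496643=0.01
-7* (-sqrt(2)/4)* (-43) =-301* sqrt(2)/4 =-106.42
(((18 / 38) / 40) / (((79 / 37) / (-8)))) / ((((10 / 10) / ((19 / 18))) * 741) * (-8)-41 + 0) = 0.00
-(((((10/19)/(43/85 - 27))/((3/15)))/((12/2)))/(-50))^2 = -7225/65909265984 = -0.00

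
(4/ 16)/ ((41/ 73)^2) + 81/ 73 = 933661/ 490852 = 1.90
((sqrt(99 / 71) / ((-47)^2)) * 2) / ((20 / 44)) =66 * sqrt(781) / 784195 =0.00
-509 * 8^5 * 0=0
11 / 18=0.61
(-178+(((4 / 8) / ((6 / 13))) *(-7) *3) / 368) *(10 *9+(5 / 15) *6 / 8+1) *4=-95669055 / 1472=-64992.56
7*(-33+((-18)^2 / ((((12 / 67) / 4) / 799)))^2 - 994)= 233985375995483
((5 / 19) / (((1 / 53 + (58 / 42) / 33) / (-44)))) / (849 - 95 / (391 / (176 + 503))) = -14361039 / 51509209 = -0.28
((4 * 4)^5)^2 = 1099511627776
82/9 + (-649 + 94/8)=-22613/36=-628.14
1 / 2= 0.50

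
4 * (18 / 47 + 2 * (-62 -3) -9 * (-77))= 2253.53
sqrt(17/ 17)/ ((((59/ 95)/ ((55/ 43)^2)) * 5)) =57475/ 109091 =0.53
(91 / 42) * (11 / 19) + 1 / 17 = 2545 / 1938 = 1.31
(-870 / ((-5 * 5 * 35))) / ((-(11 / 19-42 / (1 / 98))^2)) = -62814 / 1069975418575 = -0.00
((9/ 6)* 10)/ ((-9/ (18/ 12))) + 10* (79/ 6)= 775/ 6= 129.17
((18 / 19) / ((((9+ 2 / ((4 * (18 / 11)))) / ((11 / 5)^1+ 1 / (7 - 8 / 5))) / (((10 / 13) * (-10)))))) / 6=-5152 / 16549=-0.31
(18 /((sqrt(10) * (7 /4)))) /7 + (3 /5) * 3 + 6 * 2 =36 * sqrt(10) /245 + 69 /5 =14.26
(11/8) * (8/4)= 11/4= 2.75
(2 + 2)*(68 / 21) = 272 / 21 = 12.95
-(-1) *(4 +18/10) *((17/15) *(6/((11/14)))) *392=5411168/275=19676.97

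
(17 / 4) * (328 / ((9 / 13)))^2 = 77272208 / 81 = 953977.88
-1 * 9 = -9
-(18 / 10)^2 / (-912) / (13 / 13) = 27 / 7600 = 0.00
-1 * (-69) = 69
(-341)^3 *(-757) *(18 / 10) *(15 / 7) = 810443569419 / 7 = 115777652774.14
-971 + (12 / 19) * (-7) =-18533 / 19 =-975.42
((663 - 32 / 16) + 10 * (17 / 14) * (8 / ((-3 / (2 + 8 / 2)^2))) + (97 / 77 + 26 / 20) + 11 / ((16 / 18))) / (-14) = 215503 / 6160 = 34.98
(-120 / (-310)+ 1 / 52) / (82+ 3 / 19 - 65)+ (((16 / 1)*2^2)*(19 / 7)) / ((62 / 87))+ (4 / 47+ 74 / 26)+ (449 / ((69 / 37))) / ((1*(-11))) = 224.83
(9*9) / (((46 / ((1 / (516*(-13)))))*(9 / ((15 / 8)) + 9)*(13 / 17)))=-765 / 30753944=-0.00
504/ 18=28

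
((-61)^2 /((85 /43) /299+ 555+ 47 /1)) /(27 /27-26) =-47840897 /193499975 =-0.25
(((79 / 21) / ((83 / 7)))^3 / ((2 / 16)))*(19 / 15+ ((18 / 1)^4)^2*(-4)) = -2607969764291680792 / 231573735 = -11261941101.79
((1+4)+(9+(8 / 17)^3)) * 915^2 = 58014669150 / 4913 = 11808399.99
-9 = -9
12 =12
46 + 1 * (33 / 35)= 1643 / 35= 46.94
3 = 3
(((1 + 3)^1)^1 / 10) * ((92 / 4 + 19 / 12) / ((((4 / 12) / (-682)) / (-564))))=11347116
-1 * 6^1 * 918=-5508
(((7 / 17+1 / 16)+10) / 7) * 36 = 3663 / 68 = 53.87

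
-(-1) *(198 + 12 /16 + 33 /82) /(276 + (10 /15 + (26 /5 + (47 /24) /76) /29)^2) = 571156546233600 /793607300536481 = 0.72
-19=-19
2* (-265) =-530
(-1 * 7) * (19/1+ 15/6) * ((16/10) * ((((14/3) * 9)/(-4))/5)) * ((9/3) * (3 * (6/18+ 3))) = 75852/5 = 15170.40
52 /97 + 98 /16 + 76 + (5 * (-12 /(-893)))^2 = 51155159705 /618820424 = 82.67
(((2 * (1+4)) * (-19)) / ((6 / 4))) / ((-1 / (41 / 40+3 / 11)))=10849 / 66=164.38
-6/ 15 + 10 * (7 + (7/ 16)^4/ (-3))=34149767/ 491520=69.48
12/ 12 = 1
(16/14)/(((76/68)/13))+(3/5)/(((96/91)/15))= 92885/4256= 21.82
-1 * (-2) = 2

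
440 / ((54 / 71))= 15620 / 27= 578.52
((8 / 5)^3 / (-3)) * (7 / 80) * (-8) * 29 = 51968 / 1875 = 27.72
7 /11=0.64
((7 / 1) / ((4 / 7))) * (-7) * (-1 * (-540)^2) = 25004700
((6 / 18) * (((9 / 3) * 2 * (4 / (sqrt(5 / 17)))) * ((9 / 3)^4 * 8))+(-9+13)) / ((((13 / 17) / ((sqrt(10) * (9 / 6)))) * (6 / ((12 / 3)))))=68 * sqrt(10) / 13+88128 * sqrt(34) / 13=39545.01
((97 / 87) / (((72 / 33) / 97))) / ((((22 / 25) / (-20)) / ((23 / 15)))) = -5410175 / 3132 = -1727.39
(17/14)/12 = 17/168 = 0.10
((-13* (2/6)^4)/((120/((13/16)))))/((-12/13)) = 2197/1866240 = 0.00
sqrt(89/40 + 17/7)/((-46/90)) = -9 * sqrt(91210)/644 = -4.22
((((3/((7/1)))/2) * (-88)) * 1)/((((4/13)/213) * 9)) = -10153/7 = -1450.43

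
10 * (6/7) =60/7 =8.57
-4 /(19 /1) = -4 /19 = -0.21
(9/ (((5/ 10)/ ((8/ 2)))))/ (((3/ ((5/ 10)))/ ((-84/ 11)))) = -1008/ 11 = -91.64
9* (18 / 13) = 162 / 13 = 12.46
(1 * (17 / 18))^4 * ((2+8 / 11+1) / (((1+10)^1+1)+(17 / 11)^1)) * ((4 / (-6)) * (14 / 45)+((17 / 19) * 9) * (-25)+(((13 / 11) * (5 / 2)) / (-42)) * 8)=-136676482925029 / 3089259447120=-44.24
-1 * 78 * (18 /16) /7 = -351 /28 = -12.54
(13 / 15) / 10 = 13 / 150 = 0.09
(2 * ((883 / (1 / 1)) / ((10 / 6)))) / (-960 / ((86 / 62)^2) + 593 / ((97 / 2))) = -475106097 / 218238515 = -2.18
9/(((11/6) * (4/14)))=189/11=17.18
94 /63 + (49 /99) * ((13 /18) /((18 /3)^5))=144731371 /96997824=1.49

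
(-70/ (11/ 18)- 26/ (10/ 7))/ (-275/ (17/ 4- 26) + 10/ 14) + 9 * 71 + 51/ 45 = 845896043/ 1342275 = 630.20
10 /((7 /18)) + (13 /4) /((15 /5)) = 2251 /84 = 26.80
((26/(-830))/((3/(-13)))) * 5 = 169/249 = 0.68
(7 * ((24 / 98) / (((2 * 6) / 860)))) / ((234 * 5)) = 86 / 819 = 0.11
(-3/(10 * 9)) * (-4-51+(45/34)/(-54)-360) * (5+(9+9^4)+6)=111436073/1224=91042.54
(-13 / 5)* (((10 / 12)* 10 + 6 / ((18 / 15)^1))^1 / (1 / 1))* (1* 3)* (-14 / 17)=1456 / 17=85.65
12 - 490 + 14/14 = -477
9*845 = 7605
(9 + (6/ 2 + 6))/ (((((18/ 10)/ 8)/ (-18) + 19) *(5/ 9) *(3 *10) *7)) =432/ 53165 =0.01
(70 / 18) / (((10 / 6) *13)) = 7 / 39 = 0.18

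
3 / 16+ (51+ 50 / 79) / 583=203435 / 736912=0.28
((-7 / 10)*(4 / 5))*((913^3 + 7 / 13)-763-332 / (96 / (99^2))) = -554018075093 / 1300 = -426167750.07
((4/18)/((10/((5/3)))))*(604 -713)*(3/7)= -109/63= -1.73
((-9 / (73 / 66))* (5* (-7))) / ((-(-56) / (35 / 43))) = 51975 / 12556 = 4.14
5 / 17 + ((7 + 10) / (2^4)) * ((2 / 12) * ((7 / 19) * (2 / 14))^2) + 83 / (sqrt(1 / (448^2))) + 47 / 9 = 65730834659 / 1767456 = 37189.52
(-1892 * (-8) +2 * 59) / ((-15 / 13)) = -198302 / 15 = -13220.13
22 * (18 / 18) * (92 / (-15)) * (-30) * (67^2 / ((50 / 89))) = 808630504 / 25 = 32345220.16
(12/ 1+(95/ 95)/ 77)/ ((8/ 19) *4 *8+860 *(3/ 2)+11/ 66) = 21090/ 2288671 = 0.01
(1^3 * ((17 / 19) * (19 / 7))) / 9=17 / 63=0.27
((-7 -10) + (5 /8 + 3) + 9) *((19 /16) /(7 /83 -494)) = 0.01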